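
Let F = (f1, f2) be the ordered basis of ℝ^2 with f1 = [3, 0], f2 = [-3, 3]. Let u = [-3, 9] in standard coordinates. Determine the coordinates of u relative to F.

[2, 3]

We seek scalars with c_1 f1 + c_2 f2 = u; equivalently solve M c = u where the columns of M are f1, f2.
System: 3c_1 - 3c_2 = -3, 0c_1 + 3c_2 = 9; solving gives c_1 = 2, c_2 = 3.
Check: 2f1 + 3f2 = [-3, 9].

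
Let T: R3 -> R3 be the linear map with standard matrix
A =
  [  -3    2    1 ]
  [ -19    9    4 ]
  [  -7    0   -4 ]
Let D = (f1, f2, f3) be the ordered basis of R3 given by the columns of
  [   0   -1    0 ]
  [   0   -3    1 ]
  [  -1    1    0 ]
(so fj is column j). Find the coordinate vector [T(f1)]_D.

Compute T(f1) = A f1 = (-1, -4, 4) in standard coordinates.
Then write this in D-coordinates: solve for y in y_1 f1 + ... + y_3 f3 = (-1, -4, 4).
This gives y = (-3, 1, -1), which is column 1 of [T]_D.

(-3, 1, -1)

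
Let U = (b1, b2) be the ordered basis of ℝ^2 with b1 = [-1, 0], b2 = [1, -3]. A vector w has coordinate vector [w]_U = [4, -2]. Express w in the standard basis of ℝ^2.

The coordinates say w = 4b1 - 2b2; adding the scaled basis vectors gives [-6, 6].

[-6, 6]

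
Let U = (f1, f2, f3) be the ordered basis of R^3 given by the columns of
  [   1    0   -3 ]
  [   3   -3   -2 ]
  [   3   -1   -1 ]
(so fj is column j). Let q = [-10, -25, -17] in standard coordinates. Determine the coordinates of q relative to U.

[q]_U is the unique c with M c = q, where M has columns f1, ..., f3.
Solving this 3x3 system gives c = (-4, 3, 2).
Check: -4f1 + 3f2 + 2f3 = [-10, -25, -17].

[-4, 3, 2]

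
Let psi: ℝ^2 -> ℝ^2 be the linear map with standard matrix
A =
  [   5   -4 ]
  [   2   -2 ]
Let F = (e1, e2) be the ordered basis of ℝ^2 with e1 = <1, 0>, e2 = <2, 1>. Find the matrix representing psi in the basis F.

The j-th column of [psi]_F is [psi(ej)]_F.
psi(e1) = A e1 = <5, 2> = e1 + 2e2, so column 1 is <1, 2>.
Repeating for e2 and assembling the columns gives [[1, 2], [2, 2]].

[[1, 2], [2, 2]]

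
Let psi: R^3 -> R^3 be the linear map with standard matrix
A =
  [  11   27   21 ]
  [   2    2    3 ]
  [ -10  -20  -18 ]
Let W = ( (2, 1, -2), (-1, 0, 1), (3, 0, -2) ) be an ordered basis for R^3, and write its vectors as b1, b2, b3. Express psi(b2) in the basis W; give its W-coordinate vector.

(1, -2, 2)

Column 2 of [psi]_W is the W-coordinate vector of psi(b2).
In standard coordinates psi(b2) = A b2 = (10, 1, -8).
Converting to W: (10, 1, -8) = b1 - 2b2 + 2b3, so the coordinate vector is (1, -2, 2).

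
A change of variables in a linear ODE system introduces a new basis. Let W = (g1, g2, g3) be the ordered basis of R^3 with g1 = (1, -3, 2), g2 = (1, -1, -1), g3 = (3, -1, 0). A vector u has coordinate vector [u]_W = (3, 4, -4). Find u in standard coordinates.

By definition u = 3g1 + 4g2 - 4g3.
Summing componentwise gives (-5, -9, 2).

(-5, -9, 2)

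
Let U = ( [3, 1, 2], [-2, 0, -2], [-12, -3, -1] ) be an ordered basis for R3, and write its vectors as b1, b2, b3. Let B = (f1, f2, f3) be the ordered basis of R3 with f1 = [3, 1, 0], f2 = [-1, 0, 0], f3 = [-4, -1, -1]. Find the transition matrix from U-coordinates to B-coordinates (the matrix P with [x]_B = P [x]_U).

Column j of P is [bj]_B, since P maps U-coordinates to B-coordinates.
Expressing b1 in B: b1 = -f1 + 2f2 - 2f3, so column 1 of P is [-1, 2, -2].
Doing the same for each bj gives P = [[-1, 2, -2], [2, 0, 2], [-2, 2, 1]].

[[-1, 2, -2], [2, 0, 2], [-2, 2, 1]]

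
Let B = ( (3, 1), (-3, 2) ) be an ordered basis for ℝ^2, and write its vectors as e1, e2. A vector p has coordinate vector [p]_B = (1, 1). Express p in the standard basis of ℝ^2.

p = M [p]_B, where M has columns e1, e2.
Carrying out the matrix-vector product, p = (0, 3).

(0, 3)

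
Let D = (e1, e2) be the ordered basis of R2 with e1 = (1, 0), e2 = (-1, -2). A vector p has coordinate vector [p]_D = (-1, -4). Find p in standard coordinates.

The coordinates say p = -e1 - 4e2; adding the scaled basis vectors gives (3, 8).

(3, 8)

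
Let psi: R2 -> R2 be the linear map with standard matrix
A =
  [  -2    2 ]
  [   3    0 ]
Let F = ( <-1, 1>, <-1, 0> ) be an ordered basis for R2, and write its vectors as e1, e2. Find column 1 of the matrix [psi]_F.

<-3, -1>

Compute psi(e1) = A e1 = <4, -3> in standard coordinates.
Then write this in F-coordinates: solve for y in y_1 e1 + y_2 e2 = <4, -3>.
This gives y = <-3, -1>, which is column 1 of [psi]_F.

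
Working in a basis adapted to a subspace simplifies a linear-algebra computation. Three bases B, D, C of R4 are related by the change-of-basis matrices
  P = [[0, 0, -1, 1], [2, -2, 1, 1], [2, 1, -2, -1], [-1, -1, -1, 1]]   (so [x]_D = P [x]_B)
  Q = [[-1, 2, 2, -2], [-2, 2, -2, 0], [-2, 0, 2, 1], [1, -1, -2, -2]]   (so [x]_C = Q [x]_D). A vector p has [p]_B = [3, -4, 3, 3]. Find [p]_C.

First [p]_D = P [p]_B = [0, 20, -7, 1].
Then [p]_C = Q [p]_D = [24, 54, -13, -8].

[24, 54, -13, -8]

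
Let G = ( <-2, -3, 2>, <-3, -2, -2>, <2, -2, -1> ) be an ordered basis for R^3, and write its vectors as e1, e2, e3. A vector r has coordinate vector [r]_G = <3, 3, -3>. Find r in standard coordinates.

<-21, -9, 3>

The coordinates say r = 3e1 + 3e2 - 3e3; adding the scaled basis vectors gives <-21, -9, 3>.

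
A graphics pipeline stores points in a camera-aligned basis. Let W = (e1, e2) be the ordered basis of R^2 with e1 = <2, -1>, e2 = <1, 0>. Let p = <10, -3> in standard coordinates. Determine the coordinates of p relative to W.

<3, 4>

We seek scalars with c_1 e1 + c_2 e2 = p; equivalently solve M c = p where the columns of M are e1, e2.
System: 2c_1 + c_2 = 10, -c_1 + 0c_2 = -3; solving gives c_1 = 3, c_2 = 4.
Check: 3e1 + 4e2 = <10, -3>.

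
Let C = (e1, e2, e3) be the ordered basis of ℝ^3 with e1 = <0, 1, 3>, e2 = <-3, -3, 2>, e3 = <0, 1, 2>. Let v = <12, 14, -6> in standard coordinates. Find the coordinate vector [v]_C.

Write v = c_1 e1 + ... + c_3 e3 and solve for the c_i.
Row-reducing the augmented matrix [M | v] gives c = (-2, -4, 4).
Check: -2e1 - 4e2 + 4e3 = <12, 14, -6>.

<-2, -4, 4>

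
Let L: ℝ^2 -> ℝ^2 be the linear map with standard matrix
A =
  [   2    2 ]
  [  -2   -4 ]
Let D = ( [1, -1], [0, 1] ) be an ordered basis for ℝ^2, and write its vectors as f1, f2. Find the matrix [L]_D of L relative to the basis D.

[[0, 2], [2, -2]]

With P the matrix whose columns are f1, f2, [L]_D = P^(-1) A P.
Column by column: L(f1) = A f1 = [0, 2]; its D-coordinates [0, 2] give column 1.
Continuing for each basis vector yields [L]_D = [[0, 2], [2, -2]].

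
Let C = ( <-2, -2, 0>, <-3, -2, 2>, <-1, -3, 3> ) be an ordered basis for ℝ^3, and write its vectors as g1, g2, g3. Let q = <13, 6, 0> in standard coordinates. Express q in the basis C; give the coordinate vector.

Write q = c_1 g1 + ... + c_3 g3 and solve for the c_i.
Solving this 3x3 system gives c = (-3, -3, 2).
Check: -3g1 - 3g2 + 2g3 = <13, 6, 0>.

<-3, -3, 2>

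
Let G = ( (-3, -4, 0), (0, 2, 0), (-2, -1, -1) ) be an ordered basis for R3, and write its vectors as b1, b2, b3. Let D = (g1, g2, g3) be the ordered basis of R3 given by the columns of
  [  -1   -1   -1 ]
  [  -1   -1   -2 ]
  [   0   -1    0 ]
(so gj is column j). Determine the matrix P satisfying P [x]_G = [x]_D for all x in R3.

[[2, 2, 2], [0, 0, 1], [1, -2, -1]]

Take x = bj: its G-coordinates are the j-th standard unit vector, so P e_j — column j of P — equals [bj]_D.
b1 = 2g1 + 0·g2 + g3, giving column 1 = (2, 0, 1); repeating for each j gives P = [[2, 2, 2], [0, 0, 1], [1, -2, -1]].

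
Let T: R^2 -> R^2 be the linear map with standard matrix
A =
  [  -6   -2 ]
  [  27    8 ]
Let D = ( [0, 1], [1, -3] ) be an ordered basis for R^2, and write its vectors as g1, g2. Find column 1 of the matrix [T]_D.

[2, -2]

Column 1 of [T]_D is the D-coordinate vector of T(g1).
In standard coordinates T(g1) = A g1 = [-2, 8].
Converting to D: [-2, 8] = 2g1 - 2g2, so the coordinate vector is [2, -2].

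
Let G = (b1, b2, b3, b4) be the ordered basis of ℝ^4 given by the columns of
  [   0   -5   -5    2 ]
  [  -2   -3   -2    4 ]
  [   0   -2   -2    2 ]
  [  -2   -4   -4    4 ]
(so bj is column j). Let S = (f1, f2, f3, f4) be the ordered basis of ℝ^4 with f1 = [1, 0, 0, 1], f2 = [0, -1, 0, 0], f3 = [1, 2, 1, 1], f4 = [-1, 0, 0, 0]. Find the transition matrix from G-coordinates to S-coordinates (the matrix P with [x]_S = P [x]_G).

Take x = bj: its G-coordinates are the j-th standard unit vector, so P e_j — column j of P — equals [bj]_S.
b1 = -2f1 + 2f2 + 0·f3 - 2f4, giving column 1 = [-2, 2, 0, -2]; repeating for each j gives P = [[-2, -2, -2, 2], [2, -1, -2, 0], [0, -2, -2, 2], [-2, 1, 1, 2]].

[[-2, -2, -2, 2], [2, -1, -2, 0], [0, -2, -2, 2], [-2, 1, 1, 2]]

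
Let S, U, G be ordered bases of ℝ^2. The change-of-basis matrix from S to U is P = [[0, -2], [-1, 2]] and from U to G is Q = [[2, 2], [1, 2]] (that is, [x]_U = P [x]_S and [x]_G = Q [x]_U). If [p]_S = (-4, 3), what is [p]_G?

First [p]_U = P [p]_S = (-6, 10).
Then [p]_G = Q [p]_U = (8, 14).

(8, 14)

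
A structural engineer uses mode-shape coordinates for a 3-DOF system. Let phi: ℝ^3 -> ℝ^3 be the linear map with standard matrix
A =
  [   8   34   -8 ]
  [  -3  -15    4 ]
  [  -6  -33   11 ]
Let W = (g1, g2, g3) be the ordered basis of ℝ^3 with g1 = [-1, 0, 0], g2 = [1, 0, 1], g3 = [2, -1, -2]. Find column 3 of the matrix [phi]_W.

[-3, -3, -1]

Column 3 of [phi]_W is the W-coordinate vector of phi(g3).
In standard coordinates phi(g3) = A g3 = [-2, 1, -1].
Converting to W: [-2, 1, -1] = -3g1 - 3g2 - g3, so the coordinate vector is [-3, -3, -1].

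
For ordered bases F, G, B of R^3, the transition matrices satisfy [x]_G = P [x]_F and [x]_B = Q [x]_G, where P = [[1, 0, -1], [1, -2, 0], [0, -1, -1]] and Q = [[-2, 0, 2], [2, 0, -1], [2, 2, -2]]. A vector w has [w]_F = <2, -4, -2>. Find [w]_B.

<4, 2, 16>

Composing the changes, [w]_B = Q P [w]_F.
Q P = [[-2, -2, 0], [2, 1, -1], [4, -2, 0]]; applying this to <2, -4, -2> gives <4, 2, 16>.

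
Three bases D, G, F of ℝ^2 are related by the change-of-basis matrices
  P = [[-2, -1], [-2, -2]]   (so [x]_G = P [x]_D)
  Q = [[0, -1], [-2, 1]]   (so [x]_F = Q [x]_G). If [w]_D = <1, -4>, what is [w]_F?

<-6, 2>

First [w]_G = P [w]_D = <2, 6>.
Then [w]_F = Q [w]_G = <-6, 2>.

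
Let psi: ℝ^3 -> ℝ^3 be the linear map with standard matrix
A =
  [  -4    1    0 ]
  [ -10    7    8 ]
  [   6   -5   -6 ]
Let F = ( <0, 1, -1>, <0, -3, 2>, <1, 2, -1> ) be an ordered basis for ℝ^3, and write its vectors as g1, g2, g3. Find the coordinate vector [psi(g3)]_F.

<0, 0, -2>

Column 3 of [psi]_F is the F-coordinate vector of psi(g3).
In standard coordinates psi(g3) = A g3 = <-2, -4, 2>.
Converting to F: <-2, -4, 2> = 0·g1 + 0·g2 - 2g3, so the coordinate vector is <0, 0, -2>.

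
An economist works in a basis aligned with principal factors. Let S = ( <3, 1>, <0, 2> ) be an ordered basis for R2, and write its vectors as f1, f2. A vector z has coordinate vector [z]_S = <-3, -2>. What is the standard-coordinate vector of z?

The coordinates say z = -3f1 - 2f2; adding the scaled basis vectors gives <-9, -7>.

<-9, -7>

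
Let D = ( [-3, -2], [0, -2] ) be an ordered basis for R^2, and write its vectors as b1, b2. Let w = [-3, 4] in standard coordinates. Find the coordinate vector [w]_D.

[1, -3]

We seek scalars with c_1 b1 + c_2 b2 = w; equivalently solve M c = w where the columns of M are b1, b2.
System: -3c_1 + 0c_2 = -3, -2c_1 - 2c_2 = 4; solving gives c_1 = 1, c_2 = -3.
Check: b1 - 3b2 = [-3, 4].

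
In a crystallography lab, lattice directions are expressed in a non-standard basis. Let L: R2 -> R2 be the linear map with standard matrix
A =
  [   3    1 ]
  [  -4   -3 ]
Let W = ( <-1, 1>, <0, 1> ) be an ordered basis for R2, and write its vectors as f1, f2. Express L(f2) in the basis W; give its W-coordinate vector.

<-1, -2>

Compute L(f2) = A f2 = <1, -3> in standard coordinates.
Then write this in W-coordinates: solve for y in y_1 f1 + y_2 f2 = <1, -3>.
This gives y = <-1, -2>, which is column 2 of [L]_W.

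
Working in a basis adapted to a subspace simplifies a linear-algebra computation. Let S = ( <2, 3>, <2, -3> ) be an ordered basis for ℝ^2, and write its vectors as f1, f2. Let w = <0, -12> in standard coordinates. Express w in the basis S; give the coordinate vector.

<-2, 2>

[w]_S is the unique c with M c = w, where M has columns f1, f2.
System: 2c_1 + 2c_2 = 0, 3c_1 - 3c_2 = -12; solving gives c_1 = -2, c_2 = 2.
Check: -2f1 + 2f2 = <0, -12>.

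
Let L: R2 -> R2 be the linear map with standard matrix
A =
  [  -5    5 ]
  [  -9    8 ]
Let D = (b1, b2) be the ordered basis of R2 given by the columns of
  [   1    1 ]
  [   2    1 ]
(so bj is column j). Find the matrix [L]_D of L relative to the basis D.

The j-th column of [L]_D is [L(bj)]_D.
L(b1) = A b1 = (5, 7) = 2b1 + 3b2, so column 1 is (2, 3).
Repeating for b2 and assembling the columns gives [[2, -1], [3, 1]].

[[2, -1], [3, 1]]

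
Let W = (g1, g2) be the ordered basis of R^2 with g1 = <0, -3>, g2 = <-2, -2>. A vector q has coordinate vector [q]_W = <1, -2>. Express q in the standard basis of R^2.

By definition q = g1 - 2g2.
Summing componentwise gives <4, 1>.

<4, 1>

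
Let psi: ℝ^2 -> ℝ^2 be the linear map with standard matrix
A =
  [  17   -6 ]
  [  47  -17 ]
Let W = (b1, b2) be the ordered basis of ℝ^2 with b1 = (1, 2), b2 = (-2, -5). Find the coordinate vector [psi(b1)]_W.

(-1, -3)

Column 1 of [psi]_W is the W-coordinate vector of psi(b1).
In standard coordinates psi(b1) = A b1 = (5, 13).
Converting to W: (5, 13) = -b1 - 3b2, so the coordinate vector is (-1, -3).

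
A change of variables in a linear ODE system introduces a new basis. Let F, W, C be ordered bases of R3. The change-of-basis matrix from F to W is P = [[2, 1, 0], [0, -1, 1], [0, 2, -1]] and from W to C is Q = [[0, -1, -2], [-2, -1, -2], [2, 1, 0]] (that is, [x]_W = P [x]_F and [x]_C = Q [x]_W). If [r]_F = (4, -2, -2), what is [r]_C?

(4, -8, 12)

Apply P to get W-coordinates (6, 0, -2), then Q to get C-coordinates.
The result is [r]_C = (4, -8, 12).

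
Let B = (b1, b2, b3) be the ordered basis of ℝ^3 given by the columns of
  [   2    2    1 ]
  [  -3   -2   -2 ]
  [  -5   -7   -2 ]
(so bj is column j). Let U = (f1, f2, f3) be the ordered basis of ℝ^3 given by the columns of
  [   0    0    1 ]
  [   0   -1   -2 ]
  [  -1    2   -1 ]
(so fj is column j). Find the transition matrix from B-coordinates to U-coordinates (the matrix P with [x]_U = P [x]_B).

Let M have columns bj and N have columns fj. Then for every x, N [x]_U = x = M [x]_B, so P = N^(-1) M.
Since det N = -1, N^(-1) has integer entries; multiplying gives P = [[1, 1, 1], [-1, -2, 0], [2, 2, 1]].

[[1, 1, 1], [-1, -2, 0], [2, 2, 1]]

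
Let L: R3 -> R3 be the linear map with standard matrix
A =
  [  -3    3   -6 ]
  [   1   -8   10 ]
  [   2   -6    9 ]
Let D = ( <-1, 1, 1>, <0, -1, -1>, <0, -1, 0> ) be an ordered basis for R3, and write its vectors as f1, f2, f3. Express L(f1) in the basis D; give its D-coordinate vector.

Column 1 of [L]_D is the D-coordinate vector of L(f1).
In standard coordinates L(f1) = A f1 = <0, 1, 1>.
Converting to D: <0, 1, 1> = 0·f1 - f2 + 0·f3, so the coordinate vector is <0, -1, 0>.

<0, -1, 0>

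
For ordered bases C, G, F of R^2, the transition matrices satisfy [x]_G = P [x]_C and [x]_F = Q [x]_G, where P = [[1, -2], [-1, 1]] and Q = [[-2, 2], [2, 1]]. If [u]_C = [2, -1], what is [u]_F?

Apply P to get G-coordinates [4, -3], then Q to get F-coordinates.
The result is [u]_F = [-14, 5].

[-14, 5]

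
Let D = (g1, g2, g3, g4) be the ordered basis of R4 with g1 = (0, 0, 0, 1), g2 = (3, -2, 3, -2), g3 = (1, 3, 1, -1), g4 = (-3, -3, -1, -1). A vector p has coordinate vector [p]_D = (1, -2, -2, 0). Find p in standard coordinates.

(-8, -2, -8, 7)

p = M [p]_D, where M has columns g1, ..., g4.
Carrying out the matrix-vector product, p = (-8, -2, -8, 7).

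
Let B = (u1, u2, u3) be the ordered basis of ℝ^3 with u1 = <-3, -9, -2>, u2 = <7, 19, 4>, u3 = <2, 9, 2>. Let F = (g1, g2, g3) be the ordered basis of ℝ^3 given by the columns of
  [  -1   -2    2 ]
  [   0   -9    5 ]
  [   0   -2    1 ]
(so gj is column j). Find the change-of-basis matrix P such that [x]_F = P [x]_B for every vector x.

Column j of P is [uj]_F, since P maps B-coordinates to F-coordinates.
Expressing u1 in F: u1 = g1 + g2 + 0·g3, so column 1 of P is <1, 1, 0>.
Doing the same for each uj gives P = [[1, -1, 0], [1, -1, -1], [0, 2, 0]].

[[1, -1, 0], [1, -1, -1], [0, 2, 0]]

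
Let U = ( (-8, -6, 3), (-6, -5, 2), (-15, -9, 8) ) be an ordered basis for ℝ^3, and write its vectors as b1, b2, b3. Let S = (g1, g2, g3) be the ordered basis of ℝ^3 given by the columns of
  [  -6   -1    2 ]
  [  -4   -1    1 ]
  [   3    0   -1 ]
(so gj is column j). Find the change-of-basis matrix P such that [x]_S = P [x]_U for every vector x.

Let M have columns bj and N have columns gj. Then for every x, N [x]_S = x = M [x]_U, so P = N^(-1) M.
Since det N = 1, N^(-1) has integer entries; multiplying gives P = [[1, 1, 2], [2, 2, -1], [0, 1, -2]].

[[1, 1, 2], [2, 2, -1], [0, 1, -2]]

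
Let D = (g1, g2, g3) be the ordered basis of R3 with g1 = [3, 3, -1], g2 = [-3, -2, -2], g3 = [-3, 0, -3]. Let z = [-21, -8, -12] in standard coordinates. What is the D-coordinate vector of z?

[-2, 1, 4]

[z]_D is the unique c with M c = z, where M has columns g1, ..., g3.
Row-reducing the augmented matrix [M | z] gives c = (-2, 1, 4).
Check: -2g1 + g2 + 4g3 = [-21, -8, -12].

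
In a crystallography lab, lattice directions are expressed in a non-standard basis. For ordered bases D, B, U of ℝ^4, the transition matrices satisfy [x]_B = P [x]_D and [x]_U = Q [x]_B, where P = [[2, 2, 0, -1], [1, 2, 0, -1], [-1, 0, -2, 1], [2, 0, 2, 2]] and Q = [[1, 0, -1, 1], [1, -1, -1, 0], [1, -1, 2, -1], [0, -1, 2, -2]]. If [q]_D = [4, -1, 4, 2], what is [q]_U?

First [q]_B = P [q]_D = [4, 0, -10, 20].
Then [q]_U = Q [q]_B = [34, 14, -36, -60].

[34, 14, -36, -60]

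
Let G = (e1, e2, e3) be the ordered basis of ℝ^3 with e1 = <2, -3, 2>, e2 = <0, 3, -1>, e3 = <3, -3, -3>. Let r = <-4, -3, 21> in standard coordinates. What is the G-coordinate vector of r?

<4, -1, -4>

Write r = c_1 e1 + ... + c_3 e3 and solve for the c_i.
Gaussian elimination on [M | r] yields c = (4, -1, -4).
Check: 4e1 - e2 - 4e3 = <-4, -3, 21>.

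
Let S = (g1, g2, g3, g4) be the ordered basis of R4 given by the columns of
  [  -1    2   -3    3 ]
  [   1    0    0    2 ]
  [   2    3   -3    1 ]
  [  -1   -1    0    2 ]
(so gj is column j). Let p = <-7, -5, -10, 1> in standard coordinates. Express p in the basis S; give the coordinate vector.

Write p = c_1 g1 + ... + c_4 g4 and solve for the c_i.
Row-reducing the augmented matrix [M | p] gives c = (-1, -4, -2, -2).
Check: -g1 - 4g2 - 2g3 - 2g4 = <-7, -5, -10, 1>.

<-1, -4, -2, -2>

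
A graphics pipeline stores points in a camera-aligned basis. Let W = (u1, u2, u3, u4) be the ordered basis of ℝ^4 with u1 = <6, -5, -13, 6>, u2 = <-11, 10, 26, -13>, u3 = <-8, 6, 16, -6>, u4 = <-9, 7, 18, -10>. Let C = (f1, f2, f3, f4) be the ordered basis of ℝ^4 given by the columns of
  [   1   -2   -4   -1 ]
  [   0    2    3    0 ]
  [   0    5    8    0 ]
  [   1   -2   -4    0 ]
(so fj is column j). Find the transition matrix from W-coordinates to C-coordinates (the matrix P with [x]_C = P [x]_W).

[[0, -1, 2, -2], [-1, 2, 0, 2], [-1, 2, 2, 1], [0, -2, 2, -1]]

Let M have columns uj and N have columns fj. Then for every x, N [x]_C = x = M [x]_W, so P = N^(-1) M.
Since det N = 1, N^(-1) has integer entries; multiplying gives P = [[0, -1, 2, -2], [-1, 2, 0, 2], [-1, 2, 2, 1], [0, -2, 2, -1]].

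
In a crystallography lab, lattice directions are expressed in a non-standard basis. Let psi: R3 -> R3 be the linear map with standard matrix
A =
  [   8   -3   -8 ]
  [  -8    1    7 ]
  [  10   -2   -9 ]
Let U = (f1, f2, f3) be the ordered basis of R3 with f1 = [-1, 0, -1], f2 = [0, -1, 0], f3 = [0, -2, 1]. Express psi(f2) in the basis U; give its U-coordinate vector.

Compute psi(f2) = A f2 = [3, -1, 2] in standard coordinates.
Then write this in U-coordinates: solve for y in y_1 f1 + ... + y_3 f3 = [3, -1, 2].
This gives y = [-3, 3, -1], which is column 2 of [psi]_U.

[-3, 3, -1]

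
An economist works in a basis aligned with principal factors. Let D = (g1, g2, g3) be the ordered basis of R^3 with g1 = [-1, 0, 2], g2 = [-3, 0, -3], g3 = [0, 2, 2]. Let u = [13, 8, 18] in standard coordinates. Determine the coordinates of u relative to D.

We seek scalars with c_1 g1 + ... + c_3 g3 = u; equivalently solve M c = u where the columns of M are g1, ..., g3.
Solving this 3x3 system gives c = (-1, -4, 4).
Check: -g1 - 4g2 + 4g3 = [13, 8, 18].

[-1, -4, 4]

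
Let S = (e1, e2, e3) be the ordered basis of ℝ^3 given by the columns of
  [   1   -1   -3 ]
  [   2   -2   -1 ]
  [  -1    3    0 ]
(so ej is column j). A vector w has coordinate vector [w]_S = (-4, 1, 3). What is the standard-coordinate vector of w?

(-14, -13, 7)

w = M [w]_S, where M has columns e1, ..., e3.
Carrying out the matrix-vector product, w = (-14, -13, 7).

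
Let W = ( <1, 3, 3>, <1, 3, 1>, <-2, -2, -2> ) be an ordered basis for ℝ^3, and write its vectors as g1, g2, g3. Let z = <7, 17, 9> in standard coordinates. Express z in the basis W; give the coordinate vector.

Write z = c_1 g1 + ... + c_3 g3 and solve for the c_i.
Gaussian elimination on [M | z] yields c = (1, 4, -1).
Check: g1 + 4g2 - g3 = <7, 17, 9>.

<1, 4, -1>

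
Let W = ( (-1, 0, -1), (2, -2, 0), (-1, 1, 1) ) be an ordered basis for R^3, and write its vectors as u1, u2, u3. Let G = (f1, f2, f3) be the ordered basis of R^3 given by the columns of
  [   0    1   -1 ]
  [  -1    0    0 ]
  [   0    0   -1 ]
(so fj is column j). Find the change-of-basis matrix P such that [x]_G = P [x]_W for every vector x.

[[0, 2, -1], [0, 2, -2], [1, 0, -1]]

Let M have columns uj and N have columns fj. Then for every x, N [x]_G = x = M [x]_W, so P = N^(-1) M.
Since det N = -1, N^(-1) has integer entries; multiplying gives P = [[0, 2, -1], [0, 2, -2], [1, 0, -1]].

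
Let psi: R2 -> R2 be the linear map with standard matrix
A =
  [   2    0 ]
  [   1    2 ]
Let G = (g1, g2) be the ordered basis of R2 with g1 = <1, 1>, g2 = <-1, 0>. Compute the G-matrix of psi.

[[3, -1], [1, 1]]

Let P have columns g1, g2. Then [psi]_G = P^(-1) A P.
Here det P = 1, so P^(-1) is integer; computing A P first and then P^(-1)(A P) gives [[3, -1], [1, 1]].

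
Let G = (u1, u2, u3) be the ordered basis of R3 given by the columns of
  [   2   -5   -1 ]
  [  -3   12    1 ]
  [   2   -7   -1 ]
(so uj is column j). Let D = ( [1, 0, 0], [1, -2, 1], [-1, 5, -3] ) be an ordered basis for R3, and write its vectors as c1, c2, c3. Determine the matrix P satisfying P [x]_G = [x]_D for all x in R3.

Column j of P is [uj]_D, since P maps G-coordinates to D-coordinates.
Expressing u1 in D: u1 = 2c1 - c2 - c3, so column 1 of P is [2, -1, -1].
Doing the same for each uj gives P = [[2, -2, -2], [-1, -1, 2], [-1, 2, 1]].

[[2, -2, -2], [-1, -1, 2], [-1, 2, 1]]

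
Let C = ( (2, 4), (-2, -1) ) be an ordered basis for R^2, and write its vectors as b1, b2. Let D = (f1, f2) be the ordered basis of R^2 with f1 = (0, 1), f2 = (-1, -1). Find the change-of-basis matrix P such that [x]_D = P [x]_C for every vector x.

[[2, 1], [-2, 2]]

Column j of P is [bj]_D, since P maps C-coordinates to D-coordinates.
Expressing b1 in D: b1 = 2f1 - 2f2, so column 1 of P is (2, -2).
Doing the same for each bj gives P = [[2, 1], [-2, 2]].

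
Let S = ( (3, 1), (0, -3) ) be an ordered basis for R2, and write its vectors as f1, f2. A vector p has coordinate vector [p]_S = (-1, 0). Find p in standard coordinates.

(-3, -1)

p = M [p]_S, where M has columns f1, f2.
Carrying out the matrix-vector product, p = (-3, -1).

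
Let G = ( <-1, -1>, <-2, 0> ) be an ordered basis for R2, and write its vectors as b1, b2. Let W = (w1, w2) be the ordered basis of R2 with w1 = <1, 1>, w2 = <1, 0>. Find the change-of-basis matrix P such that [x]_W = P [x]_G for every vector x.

[[-1, 0], [0, -2]]

Let M have columns bj and N have columns wj. Then for every x, N [x]_W = x = M [x]_G, so P = N^(-1) M.
Since det N = -1, N^(-1) has integer entries; multiplying gives P = [[-1, 0], [0, -2]].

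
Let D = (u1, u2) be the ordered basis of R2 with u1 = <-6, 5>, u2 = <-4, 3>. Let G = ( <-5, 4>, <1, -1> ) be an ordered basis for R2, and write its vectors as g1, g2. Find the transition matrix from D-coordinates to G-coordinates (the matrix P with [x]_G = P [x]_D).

[[1, 1], [-1, 1]]

Column j of P is [uj]_G, since P maps D-coordinates to G-coordinates.
Expressing u1 in G: u1 = g1 - g2, so column 1 of P is <1, -1>.
Doing the same for each uj gives P = [[1, 1], [-1, 1]].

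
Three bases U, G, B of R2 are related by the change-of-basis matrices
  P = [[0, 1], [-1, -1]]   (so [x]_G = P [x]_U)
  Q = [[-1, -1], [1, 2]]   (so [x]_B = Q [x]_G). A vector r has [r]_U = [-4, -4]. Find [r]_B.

[-4, 12]

First [r]_G = P [r]_U = [-4, 8].
Then [r]_B = Q [r]_G = [-4, 12].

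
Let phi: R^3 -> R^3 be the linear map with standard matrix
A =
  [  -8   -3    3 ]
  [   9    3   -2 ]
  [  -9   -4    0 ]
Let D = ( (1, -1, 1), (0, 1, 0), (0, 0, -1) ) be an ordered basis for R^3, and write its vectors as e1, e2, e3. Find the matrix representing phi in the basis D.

The j-th column of [phi]_D is [phi(ej)]_D.
phi(e1) = A e1 = (-2, 4, -5) = -2e1 + 2e2 + 3e3, so column 1 is (-2, 2, 3).
Repeating for e2, e3 and assembling the columns gives [[-2, -3, -3], [2, 0, -1], [3, 1, -3]].

[[-2, -3, -3], [2, 0, -1], [3, 1, -3]]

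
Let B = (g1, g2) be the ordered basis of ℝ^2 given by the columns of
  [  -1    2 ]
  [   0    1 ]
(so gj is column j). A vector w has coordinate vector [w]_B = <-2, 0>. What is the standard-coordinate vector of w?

By definition w = -2g1 + 0·g2.
Summing componentwise gives <2, 0>.

<2, 0>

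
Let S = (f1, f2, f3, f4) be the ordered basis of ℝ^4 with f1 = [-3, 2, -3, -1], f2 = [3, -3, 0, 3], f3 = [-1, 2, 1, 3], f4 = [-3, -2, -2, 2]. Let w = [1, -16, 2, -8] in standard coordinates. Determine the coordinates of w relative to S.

[-4, -2, -4, 3]

Write w = c_1 f1 + ... + c_4 f4 and solve for the c_i.
Solving this 4x4 system gives c = (-4, -2, -4, 3).
Check: -4f1 - 2f2 - 4f3 + 3f4 = [1, -16, 2, -8].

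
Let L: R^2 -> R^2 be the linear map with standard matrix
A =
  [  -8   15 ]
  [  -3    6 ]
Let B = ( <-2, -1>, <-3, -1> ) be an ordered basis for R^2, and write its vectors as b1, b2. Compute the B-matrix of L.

[[1, 0], [-1, -3]]

With P the matrix whose columns are b1, b2, [L]_B = P^(-1) A P.
Column by column: L(b1) = A b1 = <1, 0>; its B-coordinates <1, -1> give column 1.
Continuing for each basis vector yields [L]_B = [[1, 0], [-1, -3]].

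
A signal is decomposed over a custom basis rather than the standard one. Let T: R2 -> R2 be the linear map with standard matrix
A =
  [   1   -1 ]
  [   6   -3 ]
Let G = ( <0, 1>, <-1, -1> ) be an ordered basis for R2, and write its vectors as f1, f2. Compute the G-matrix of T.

Let P have columns f1, f2. Then [T]_G = P^(-1) A P.
Here det P = 1, so P^(-1) is integer; computing A P first and then P^(-1)(A P) gives [[-2, -3], [1, 0]].

[[-2, -3], [1, 0]]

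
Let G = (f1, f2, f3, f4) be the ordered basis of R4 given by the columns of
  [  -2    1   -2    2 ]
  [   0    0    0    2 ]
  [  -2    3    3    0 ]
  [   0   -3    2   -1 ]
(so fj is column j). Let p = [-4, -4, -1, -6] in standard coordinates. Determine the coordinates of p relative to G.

[2, 2, -1, -2]

[p]_G is the unique c with M c = p, where M has columns f1, ..., f4.
Solving this 4x4 system gives c = (2, 2, -1, -2).
Check: 2f1 + 2f2 - f3 - 2f4 = [-4, -4, -1, -6].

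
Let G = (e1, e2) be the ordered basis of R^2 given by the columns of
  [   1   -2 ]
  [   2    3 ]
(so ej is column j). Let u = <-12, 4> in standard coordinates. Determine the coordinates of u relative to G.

Write u = c_1 e1 + c_2 e2 and solve for the c_i.
System: c_1 - 2c_2 = -12, 2c_1 + 3c_2 = 4; solving gives c_1 = -4, c_2 = 4.
Check: -4e1 + 4e2 = <-12, 4>.

<-4, 4>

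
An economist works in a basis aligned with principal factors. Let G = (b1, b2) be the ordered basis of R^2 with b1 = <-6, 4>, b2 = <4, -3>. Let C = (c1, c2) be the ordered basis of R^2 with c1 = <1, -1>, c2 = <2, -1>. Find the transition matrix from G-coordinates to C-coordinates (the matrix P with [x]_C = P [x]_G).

[[-2, 2], [-2, 1]]

Column j of P is [bj]_C, since P maps G-coordinates to C-coordinates.
Expressing b1 in C: b1 = -2c1 - 2c2, so column 1 of P is <-2, -2>.
Doing the same for each bj gives P = [[-2, 2], [-2, 1]].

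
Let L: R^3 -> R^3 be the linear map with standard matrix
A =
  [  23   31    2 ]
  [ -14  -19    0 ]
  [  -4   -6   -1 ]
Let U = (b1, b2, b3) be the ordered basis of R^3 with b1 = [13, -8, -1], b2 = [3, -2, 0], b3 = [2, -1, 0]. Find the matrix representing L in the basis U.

[[3, 0, 2], [2, 1, -3], [2, 2, -1]]

Let P have columns b1, ..., b3. Then [L]_U = P^(-1) A P.
Here det P = -1, so P^(-1) is integer; computing A P first and then P^(-1)(A P) gives [[3, 0, 2], [2, 1, -3], [2, 2, -1]].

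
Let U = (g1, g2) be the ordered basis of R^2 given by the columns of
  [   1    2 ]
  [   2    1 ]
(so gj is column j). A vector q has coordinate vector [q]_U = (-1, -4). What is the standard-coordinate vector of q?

q = M [q]_U, where M has columns g1, g2.
Carrying out the matrix-vector product, q = (-9, -6).

(-9, -6)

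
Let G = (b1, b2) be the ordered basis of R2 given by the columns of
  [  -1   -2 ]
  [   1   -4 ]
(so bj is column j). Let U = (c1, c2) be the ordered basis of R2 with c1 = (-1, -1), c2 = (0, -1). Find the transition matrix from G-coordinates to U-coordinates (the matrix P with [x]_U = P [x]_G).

Take x = bj: its G-coordinates are the j-th standard unit vector, so P e_j — column j of P — equals [bj]_U.
b1 = c1 - 2c2, giving column 1 = (1, -2); repeating for each j gives P = [[1, 2], [-2, 2]].

[[1, 2], [-2, 2]]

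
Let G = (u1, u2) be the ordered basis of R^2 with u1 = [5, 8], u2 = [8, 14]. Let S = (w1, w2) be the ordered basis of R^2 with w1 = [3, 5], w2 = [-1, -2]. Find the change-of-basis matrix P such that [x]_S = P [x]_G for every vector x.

Let M have columns uj and N have columns wj. Then for every x, N [x]_S = x = M [x]_G, so P = N^(-1) M.
Since det N = -1, N^(-1) has integer entries; multiplying gives P = [[2, 2], [1, -2]].

[[2, 2], [1, -2]]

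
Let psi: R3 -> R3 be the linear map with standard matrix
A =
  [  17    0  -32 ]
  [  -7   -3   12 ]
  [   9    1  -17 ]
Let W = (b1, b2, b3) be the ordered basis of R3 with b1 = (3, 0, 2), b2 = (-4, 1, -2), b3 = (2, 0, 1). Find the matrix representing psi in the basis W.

[[-1, 2, 0], [3, 1, -2], [1, -3, -3]]

With P the matrix whose columns are b1, ..., b3, [psi]_W = P^(-1) A P.
Column by column: psi(b1) = A b1 = (-13, 3, -7); its W-coordinates (-1, 3, 1) give column 1.
Continuing for each basis vector yields [psi]_W = [[-1, 2, 0], [3, 1, -2], [1, -3, -3]].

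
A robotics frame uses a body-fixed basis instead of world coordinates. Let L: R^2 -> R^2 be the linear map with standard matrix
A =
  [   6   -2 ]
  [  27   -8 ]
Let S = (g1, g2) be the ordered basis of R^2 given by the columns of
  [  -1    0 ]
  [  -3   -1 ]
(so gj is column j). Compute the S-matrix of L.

With P the matrix whose columns are g1, g2, [L]_S = P^(-1) A P.
Column by column: L(g1) = A g1 = <0, -3>; its S-coordinates <0, 3> give column 1.
Continuing for each basis vector yields [L]_S = [[0, -2], [3, -2]].

[[0, -2], [3, -2]]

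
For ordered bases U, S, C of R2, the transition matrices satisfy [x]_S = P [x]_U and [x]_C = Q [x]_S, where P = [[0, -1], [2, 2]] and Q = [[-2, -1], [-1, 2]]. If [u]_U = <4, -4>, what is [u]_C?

<-8, -4>

Apply P to get S-coordinates <4, 0>, then Q to get C-coordinates.
The result is [u]_C = <-8, -4>.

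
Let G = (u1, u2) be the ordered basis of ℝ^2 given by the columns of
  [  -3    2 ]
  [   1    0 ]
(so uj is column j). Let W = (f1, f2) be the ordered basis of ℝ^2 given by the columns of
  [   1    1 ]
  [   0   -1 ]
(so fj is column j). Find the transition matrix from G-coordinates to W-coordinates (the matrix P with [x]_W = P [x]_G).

Let M have columns uj and N have columns fj. Then for every x, N [x]_W = x = M [x]_G, so P = N^(-1) M.
Since det N = -1, N^(-1) has integer entries; multiplying gives P = [[-2, 2], [-1, 0]].

[[-2, 2], [-1, 0]]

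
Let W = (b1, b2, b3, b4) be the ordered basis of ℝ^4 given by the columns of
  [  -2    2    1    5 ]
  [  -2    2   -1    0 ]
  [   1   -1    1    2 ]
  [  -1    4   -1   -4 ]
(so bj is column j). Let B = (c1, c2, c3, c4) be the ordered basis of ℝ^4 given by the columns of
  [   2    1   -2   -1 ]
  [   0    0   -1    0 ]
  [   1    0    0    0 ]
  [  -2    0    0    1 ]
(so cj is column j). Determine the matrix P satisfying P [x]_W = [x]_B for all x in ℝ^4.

Column j of P is [bj]_B, since P maps W-coordinates to B-coordinates.
Expressing b1 in B: b1 = c1 + c2 + 2c3 + c4, so column 1 of P is <1, 1, 2, 1>.
Doing the same for each bj gives P = [[1, -1, 1, 2], [1, 2, 2, 1], [2, -2, 1, 0], [1, 2, 1, 0]].

[[1, -1, 1, 2], [1, 2, 2, 1], [2, -2, 1, 0], [1, 2, 1, 0]]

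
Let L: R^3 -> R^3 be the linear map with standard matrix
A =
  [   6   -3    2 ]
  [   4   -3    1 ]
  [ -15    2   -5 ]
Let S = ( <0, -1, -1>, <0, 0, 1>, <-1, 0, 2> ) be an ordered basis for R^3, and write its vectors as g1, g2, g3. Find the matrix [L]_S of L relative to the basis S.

[[-2, -1, 2], [3, -2, 3], [-1, -2, 2]]

Let P have columns g1, ..., g3. Then [L]_S = P^(-1) A P.
Here det P = 1, so P^(-1) is integer; computing A P first and then P^(-1)(A P) gives [[-2, -1, 2], [3, -2, 3], [-1, -2, 2]].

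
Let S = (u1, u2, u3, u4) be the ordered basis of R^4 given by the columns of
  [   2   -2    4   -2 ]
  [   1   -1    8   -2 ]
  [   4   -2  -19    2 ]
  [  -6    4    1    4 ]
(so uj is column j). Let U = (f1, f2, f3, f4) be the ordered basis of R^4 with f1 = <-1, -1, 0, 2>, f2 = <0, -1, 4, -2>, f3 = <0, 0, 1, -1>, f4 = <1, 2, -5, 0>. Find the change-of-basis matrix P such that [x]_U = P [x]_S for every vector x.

Let M have columns uj and N have columns fj. Then for every x, N [x]_U = x = M [x]_S, so P = N^(-1) M.
Since det N = -1, N^(-1) has integer entries; multiplying gives P = [[-2, 2, -2, 0], [1, -1, -2, -2], [0, 2, -1, 0], [0, 0, 2, -2]].

[[-2, 2, -2, 0], [1, -1, -2, -2], [0, 2, -1, 0], [0, 0, 2, -2]]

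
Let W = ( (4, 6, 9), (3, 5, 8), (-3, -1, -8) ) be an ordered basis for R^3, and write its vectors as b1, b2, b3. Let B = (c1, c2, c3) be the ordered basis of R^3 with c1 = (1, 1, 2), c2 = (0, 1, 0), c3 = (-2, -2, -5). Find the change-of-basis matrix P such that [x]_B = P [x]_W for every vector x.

[[2, -1, 1], [2, 2, 2], [-1, -2, 2]]

Take x = bj: its W-coordinates are the j-th standard unit vector, so P e_j — column j of P — equals [bj]_B.
b1 = 2c1 + 2c2 - c3, giving column 1 = (2, 2, -1); repeating for each j gives P = [[2, -1, 1], [2, 2, 2], [-1, -2, 2]].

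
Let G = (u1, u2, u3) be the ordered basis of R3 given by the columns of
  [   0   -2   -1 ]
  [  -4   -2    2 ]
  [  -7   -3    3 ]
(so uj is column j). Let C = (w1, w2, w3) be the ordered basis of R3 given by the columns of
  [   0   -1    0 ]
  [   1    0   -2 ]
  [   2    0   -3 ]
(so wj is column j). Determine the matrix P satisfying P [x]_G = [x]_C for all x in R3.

Let M have columns uj and N have columns wj. Then for every x, N [x]_C = x = M [x]_G, so P = N^(-1) M.
Since det N = 1, N^(-1) has integer entries; multiplying gives P = [[-2, 0, 0], [0, 2, 1], [1, 1, -1]].

[[-2, 0, 0], [0, 2, 1], [1, 1, -1]]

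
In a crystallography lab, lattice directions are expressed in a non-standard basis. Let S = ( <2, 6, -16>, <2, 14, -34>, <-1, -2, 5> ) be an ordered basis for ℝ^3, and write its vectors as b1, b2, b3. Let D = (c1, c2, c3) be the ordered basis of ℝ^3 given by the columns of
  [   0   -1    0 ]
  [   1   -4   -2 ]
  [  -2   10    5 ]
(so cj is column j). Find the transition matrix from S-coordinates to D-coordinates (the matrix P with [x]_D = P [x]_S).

[[-2, 2, 0], [-2, -2, 1], [0, -2, -1]]

Column j of P is [bj]_D, since P maps S-coordinates to D-coordinates.
Expressing b1 in D: b1 = -2c1 - 2c2 + 0·c3, so column 1 of P is <-2, -2, 0>.
Doing the same for each bj gives P = [[-2, 2, 0], [-2, -2, 1], [0, -2, -1]].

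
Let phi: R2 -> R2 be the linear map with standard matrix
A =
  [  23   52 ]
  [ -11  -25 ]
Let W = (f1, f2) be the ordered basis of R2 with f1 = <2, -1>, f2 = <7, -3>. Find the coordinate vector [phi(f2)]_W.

Compute phi(f2) = A f2 = <5, -2> in standard coordinates.
Then write this in W-coordinates: solve for y in y_1 f1 + y_2 f2 = <5, -2>.
This gives y = <-1, 1>, which is column 2 of [phi]_W.

<-1, 1>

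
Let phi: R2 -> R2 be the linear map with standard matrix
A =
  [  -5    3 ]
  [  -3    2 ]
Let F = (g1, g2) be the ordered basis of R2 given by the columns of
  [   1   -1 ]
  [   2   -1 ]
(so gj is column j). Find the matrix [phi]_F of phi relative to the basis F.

The j-th column of [phi]_F is [phi(gj)]_F.
phi(g1) = A g1 = [1, 1] = 0·g1 - g2, so column 1 is [0, -1].
Repeating for g2 and assembling the columns gives [[0, -1], [-1, -3]].

[[0, -1], [-1, -3]]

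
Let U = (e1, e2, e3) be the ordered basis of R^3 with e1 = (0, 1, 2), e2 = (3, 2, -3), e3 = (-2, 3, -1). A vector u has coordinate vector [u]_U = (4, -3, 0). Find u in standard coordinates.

(-9, -2, 17)

u = M [u]_U, where M has columns e1, ..., e3.
Carrying out the matrix-vector product, u = (-9, -2, 17).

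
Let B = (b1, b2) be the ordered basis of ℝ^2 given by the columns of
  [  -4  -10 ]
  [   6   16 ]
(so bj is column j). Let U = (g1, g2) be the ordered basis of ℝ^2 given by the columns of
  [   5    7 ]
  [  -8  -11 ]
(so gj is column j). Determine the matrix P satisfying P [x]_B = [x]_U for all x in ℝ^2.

Column j of P is [bj]_U, since P maps B-coordinates to U-coordinates.
Expressing b1 in U: b1 = 2g1 - 2g2, so column 1 of P is [2, -2].
Doing the same for each bj gives P = [[2, -2], [-2, 0]].

[[2, -2], [-2, 0]]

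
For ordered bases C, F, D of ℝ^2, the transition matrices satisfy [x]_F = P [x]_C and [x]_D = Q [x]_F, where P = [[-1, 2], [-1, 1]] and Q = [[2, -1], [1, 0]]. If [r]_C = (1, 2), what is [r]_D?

(5, 3)

First [r]_F = P [r]_C = (3, 1).
Then [r]_D = Q [r]_F = (5, 3).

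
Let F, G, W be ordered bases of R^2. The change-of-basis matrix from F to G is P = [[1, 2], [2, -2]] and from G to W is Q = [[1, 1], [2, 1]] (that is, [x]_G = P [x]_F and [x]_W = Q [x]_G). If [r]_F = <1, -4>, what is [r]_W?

<3, -4>

Apply P to get G-coordinates <-7, 10>, then Q to get W-coordinates.
The result is [r]_W = <3, -4>.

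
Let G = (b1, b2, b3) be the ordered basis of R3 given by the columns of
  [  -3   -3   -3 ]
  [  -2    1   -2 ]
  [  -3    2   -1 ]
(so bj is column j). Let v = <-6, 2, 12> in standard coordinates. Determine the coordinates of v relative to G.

We seek scalars with c_1 b1 + ... + c_3 b3 = v; equivalently solve M c = v where the columns of M are b1, ..., b3.
Gaussian elimination on [M | v] yields c = (-4, 2, 4).
Check: -4b1 + 2b2 + 4b3 = <-6, 2, 12>.

<-4, 2, 4>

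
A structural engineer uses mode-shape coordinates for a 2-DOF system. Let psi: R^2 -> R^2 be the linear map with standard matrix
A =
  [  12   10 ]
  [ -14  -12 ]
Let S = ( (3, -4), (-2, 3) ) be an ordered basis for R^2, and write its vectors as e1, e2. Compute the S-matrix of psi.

[[0, 2], [2, 0]]

With P the matrix whose columns are e1, e2, [psi]_S = P^(-1) A P.
Column by column: psi(e1) = A e1 = (-4, 6); its S-coordinates (0, 2) give column 1.
Continuing for each basis vector yields [psi]_S = [[0, 2], [2, 0]].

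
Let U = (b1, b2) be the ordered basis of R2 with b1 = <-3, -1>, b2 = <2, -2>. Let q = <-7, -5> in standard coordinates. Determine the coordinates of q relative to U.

<3, 1>

We seek scalars with c_1 b1 + c_2 b2 = q; equivalently solve M c = q where the columns of M are b1, b2.
System: -3c_1 + 2c_2 = -7, -c_1 - 2c_2 = -5; solving gives c_1 = 3, c_2 = 1.
Check: 3b1 + b2 = <-7, -5>.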